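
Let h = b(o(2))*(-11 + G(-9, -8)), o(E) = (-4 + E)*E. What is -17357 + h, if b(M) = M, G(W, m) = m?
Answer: -17281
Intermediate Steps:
o(E) = E*(-4 + E)
h = 76 (h = (2*(-4 + 2))*(-11 - 8) = (2*(-2))*(-19) = -4*(-19) = 76)
-17357 + h = -17357 + 76 = -17281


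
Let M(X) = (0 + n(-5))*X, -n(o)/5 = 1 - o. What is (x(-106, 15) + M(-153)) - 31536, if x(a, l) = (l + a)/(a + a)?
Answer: -5712461/212 ≈ -26946.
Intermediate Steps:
n(o) = -5 + 5*o (n(o) = -5*(1 - o) = -5 + 5*o)
M(X) = -30*X (M(X) = (0 + (-5 + 5*(-5)))*X = (0 + (-5 - 25))*X = (0 - 30)*X = -30*X)
x(a, l) = (a + l)/(2*a) (x(a, l) = (a + l)/((2*a)) = (a + l)*(1/(2*a)) = (a + l)/(2*a))
(x(-106, 15) + M(-153)) - 31536 = ((½)*(-106 + 15)/(-106) - 30*(-153)) - 31536 = ((½)*(-1/106)*(-91) + 4590) - 31536 = (91/212 + 4590) - 31536 = 973171/212 - 31536 = -5712461/212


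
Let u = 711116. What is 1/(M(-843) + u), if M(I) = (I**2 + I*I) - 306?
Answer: 1/2132108 ≈ 4.6902e-7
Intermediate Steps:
M(I) = -306 + 2*I**2 (M(I) = (I**2 + I**2) - 306 = 2*I**2 - 306 = -306 + 2*I**2)
1/(M(-843) + u) = 1/((-306 + 2*(-843)**2) + 711116) = 1/((-306 + 2*710649) + 711116) = 1/((-306 + 1421298) + 711116) = 1/(1420992 + 711116) = 1/2132108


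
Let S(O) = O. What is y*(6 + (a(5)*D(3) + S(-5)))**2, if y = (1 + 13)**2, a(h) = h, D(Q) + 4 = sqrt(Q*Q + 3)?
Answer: 129556 - 74480*sqrt(3) ≈ 552.86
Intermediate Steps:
D(Q) = -4 + sqrt(3 + Q**2) (D(Q) = -4 + sqrt(Q*Q + 3) = -4 + sqrt(Q**2 + 3) = -4 + sqrt(3 + Q**2))
y = 196 (y = 14**2 = 196)
y*(6 + (a(5)*D(3) + S(-5)))**2 = 196*(6 + (5*(-4 + sqrt(3 + 3**2)) - 5))**2 = 196*(6 + (5*(-4 + sqrt(3 + 9)) - 5))**2 = 196*(6 + (5*(-4 + sqrt(12)) - 5))**2 = 196*(6 + (5*(-4 + 2*sqrt(3)) - 5))**2 = 196*(6 + ((-20 + 10*sqrt(3)) - 5))**2 = 196*(6 + (-25 + 10*sqrt(3)))**2 = 196*(-19 + 10*sqrt(3))**2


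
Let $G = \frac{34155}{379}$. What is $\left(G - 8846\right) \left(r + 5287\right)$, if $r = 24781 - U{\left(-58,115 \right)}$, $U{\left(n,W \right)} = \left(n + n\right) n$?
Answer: $- \frac{77453299860}{379} \approx -2.0436 \cdot 10^{8}$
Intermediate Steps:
$U{\left(n,W \right)} = 2 n^{2}$ ($U{\left(n,W \right)} = 2 n n = 2 n^{2}$)
$r = 18053$ ($r = 24781 - 2 \left(-58\right)^{2} = 24781 - 2 \cdot 3364 = 24781 - 6728 = 18053$)
$G = \frac{34155}{379}$ ($G = 34155 \cdot \frac{1}{379} = \frac{34155}{379} \approx 90.119$)
$\left(G - 8846\right) \left(r + 5287\right) = \left(\frac{34155}{379} - 8846\right) \left(18053 + 5287\right) = \left(- \frac{3318479}{379}\right) 23340 = - \frac{77453299860}{379}$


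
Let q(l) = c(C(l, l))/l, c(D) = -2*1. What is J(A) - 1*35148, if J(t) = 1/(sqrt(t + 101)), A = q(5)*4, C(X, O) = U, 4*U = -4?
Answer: -35148 + sqrt(2485)/497 ≈ -35148.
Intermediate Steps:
U = -1 (U = (1/4)*(-4) = -1)
C(X, O) = -1
c(D) = -2
q(l) = -2/l
A = -8/5 (A = -2/5*4 = -8/5 ≈ -1.6000)
J(t) = 1/sqrt(101 + t) (J(t) = 1/(sqrt(101 + t)) = 1/sqrt(101 + t))
J(A) - 1*35148 = 1/sqrt(101 - 8/5) - 1*35148 = 1/sqrt(497/5) - 35148 = sqrt(2485)/497 - 35148 = -35148 + sqrt(2485)/497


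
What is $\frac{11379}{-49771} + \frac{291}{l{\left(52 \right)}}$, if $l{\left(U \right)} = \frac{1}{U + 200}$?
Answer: $\frac{3649795593}{49771} \approx 73332.0$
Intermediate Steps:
$l{\left(U \right)} = \frac{1}{200 + U}$
$\frac{11379}{-49771} + \frac{291}{l{\left(52 \right)}} = \frac{11379}{-49771} + \frac{291}{\frac{1}{200 + 52}} = 11379 \left(- \frac{1}{49771}\right) + \frac{291}{\frac{1}{252}} = - \frac{11379}{49771} + 291 \frac{1}{\frac{1}{252}} = - \frac{11379}{49771} + 291 \cdot 252 = - \frac{11379}{49771} + 73332 = \frac{3649795593}{49771}$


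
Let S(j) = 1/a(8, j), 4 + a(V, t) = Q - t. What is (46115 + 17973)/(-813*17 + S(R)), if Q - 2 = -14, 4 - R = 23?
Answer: -96132/20731 ≈ -4.6371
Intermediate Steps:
R = -19 (R = 4 - 1*23 = 4 - 23 = -19)
Q = -12 (Q = 2 - 14 = -12)
a(V, t) = -16 - t (a(V, t) = -4 + (-12 - t) = -16 - t)
S(j) = 1/(-16 - j)
(46115 + 17973)/(-813*17 + S(R)) = (46115 + 17973)/(-813*17 - 1/(16 - 19)) = 64088/(-13821 - 1/(-3)) = 64088/(-13821 - 1*(-1/3)) = 64088/(-13821 + 1/3) = 64088/(-41462/3) = 64088*(-3/41462) = -96132/20731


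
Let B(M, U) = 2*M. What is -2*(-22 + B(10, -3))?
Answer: 4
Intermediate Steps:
-2*(-22 + B(10, -3)) = -2*(-22 + 2*10) = -2*(-22 + 20) = -2*(-2) = 4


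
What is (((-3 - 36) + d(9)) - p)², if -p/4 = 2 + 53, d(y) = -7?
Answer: 30276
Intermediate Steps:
p = -220 (p = -4*(2 + 53) = -4*55 = -220)
(((-3 - 36) + d(9)) - p)² = (((-3 - 36) - 7) - 1*(-220))² = ((-39 - 7) + 220)² = (-46 + 220)² = 174² = 30276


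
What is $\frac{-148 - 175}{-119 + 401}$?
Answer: $- \frac{323}{282} \approx -1.1454$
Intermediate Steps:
$\frac{-148 - 175}{-119 + 401} = - \frac{323}{282}$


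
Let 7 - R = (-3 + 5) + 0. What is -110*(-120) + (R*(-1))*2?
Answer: 13190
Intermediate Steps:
R = 5 (R = 7 - ((-3 + 5) + 0) = 7 - (2 + 0) = 7 - 1*2 = 7 - 2 = 5)
-110*(-120) + (R*(-1))*2 = -110*(-120) + (5*(-1))*2 = 13200 - 5*2 = 13200 - 10 = 13190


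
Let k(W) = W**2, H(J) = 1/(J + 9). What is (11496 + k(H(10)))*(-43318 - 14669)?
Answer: -240649355259/361 ≈ -6.6662e+8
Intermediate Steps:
H(J) = 1/(9 + J)
(11496 + k(H(10)))*(-43318 - 14669) = (11496 + (1/(9 + 10))**2)*(-43318 - 14669) = (11496 + (1/19)**2)*(-57987) = (11496 + 1/361)*(-57987) = (4150057/361)*(-57987) = -240649355259/361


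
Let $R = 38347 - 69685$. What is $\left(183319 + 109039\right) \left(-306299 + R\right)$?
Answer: $-98710878046$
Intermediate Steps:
$R = -31338$ ($R = 38347 - 69685 = -31338$)
$\left(183319 + 109039\right) \left(-306299 + R\right) = \left(183319 + 109039\right) \left(-306299 - 31338\right) = 292358 \left(-337637\right) = -98710878046$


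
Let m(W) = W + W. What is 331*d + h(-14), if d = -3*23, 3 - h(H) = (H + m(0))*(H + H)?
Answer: -23228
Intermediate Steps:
m(W) = 2*W
h(H) = 3 - 2*H² (h(H) = 3 - (H + 2*0)*(H + H) = 3 - (H + 0)*2*H = 3 - H*2*H = 3 - 2*H²)
d = -69
331*d + h(-14) = 331*(-69) + (3 - 2*(-14)²) = -22839 + (3 - 2*196) = -22839 + (3 - 392) = -22839 - 389 = -23228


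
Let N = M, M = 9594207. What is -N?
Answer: -9594207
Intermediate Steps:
N = 9594207
-N = -1*9594207 = -9594207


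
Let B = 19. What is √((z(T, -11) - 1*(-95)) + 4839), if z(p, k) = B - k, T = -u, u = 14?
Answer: 2*√1241 ≈ 70.456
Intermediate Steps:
T = -14 (T = -1*14 = -14)
z(p, k) = 19 - k
√((z(T, -11) - 1*(-95)) + 4839) = √(((19 - 1*(-11)) - 1*(-95)) + 4839) = √(((19 + 11) + 95) + 4839) = √((30 + 95) + 4839) = √(125 + 4839) = √4964 = 2*√1241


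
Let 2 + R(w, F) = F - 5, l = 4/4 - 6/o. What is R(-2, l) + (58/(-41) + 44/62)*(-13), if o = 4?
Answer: 4231/2542 ≈ 1.6644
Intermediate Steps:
l = -½ (l = 4/4 - 6/4 = 4*(¼) - 6*¼ = 1 - 3/2 = -½ ≈ -0.50000)
R(w, F) = -7 + F (R(w, F) = -2 + (F - 5) = -2 + (-5 + F) = -7 + F)
R(-2, l) + (58/(-41) + 44/62)*(-13) = (-7 - ½) + (58/(-41) + 44/62)*(-13) = -15/2 + (58*(-1/41) + 44*(1/62))*(-13) = -15/2 + (-58/41 + 22/31)*(-13) = -15/2 - 896/1271*(-13) = -15/2 + 11648/1271 = 4231/2542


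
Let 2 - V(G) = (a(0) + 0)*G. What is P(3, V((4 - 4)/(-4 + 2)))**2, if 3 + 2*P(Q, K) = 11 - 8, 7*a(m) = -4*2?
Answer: 0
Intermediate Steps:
a(m) = -8/7 (a(m) = (-4*2)/7 = (1/7)*(-8) = -8/7)
V(G) = 2 + 8*G/7 (V(G) = 2 - (-8/7 + 0)*G = 2 - (-8)*G/7 = 2 + 8*G/7)
P(Q, K) = 0 (P(Q, K) = -3/2 + (11 - 8)/2 = -3/2 + (1/2)*3 = -3/2 + 3/2 = 0)
P(3, V((4 - 4)/(-4 + 2)))**2 = 0**2 = 0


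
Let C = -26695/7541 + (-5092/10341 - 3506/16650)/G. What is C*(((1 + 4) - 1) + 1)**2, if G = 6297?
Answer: -1607983489225052/18168827276709 ≈ -88.502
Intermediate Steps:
C = -1607983489225052/454220681917725 (C = -26695/7541 + (-5092/10341 - 3506/16650)/6297 = -26695*1/7541 + (-5092*1/10341 - 3506*1/16650)*(1/6297) = -26695/7541 + (-5092/10341 - 1753/8325)*(1/6297) = -26695/7541 - 6724297/9565425*1/6297 = -26695/7541 - 6724297/60233481225 = -1607983489225052/454220681917725 ≈ -3.5401)
C*(((1 + 4) - 1) + 1)**2 = -1607983489225052*(((1 + 4) - 1) + 1)**2/454220681917725 = -1607983489225052*((5 - 1) + 1)**2/454220681917725 = -1607983489225052*(4 + 1)**2/454220681917725 = -1607983489225052/454220681917725*5**2 = -1607983489225052/454220681917725*25 = -1607983489225052/18168827276709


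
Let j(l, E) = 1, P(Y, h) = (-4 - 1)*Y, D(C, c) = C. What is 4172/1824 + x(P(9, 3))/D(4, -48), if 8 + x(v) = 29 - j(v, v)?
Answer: 3323/456 ≈ 7.2873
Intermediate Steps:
P(Y, h) = -5*Y
x(v) = 20 (x(v) = -8 + (29 - 1*1) = -8 + (29 - 1) = -8 + 28 = 20)
4172/1824 + x(P(9, 3))/D(4, -48) = 4172/1824 + 20/4 = 4172*(1/1824) + 20*(1/4) = 1043/456 + 5 = 3323/456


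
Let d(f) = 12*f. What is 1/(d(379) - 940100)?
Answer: -1/935552 ≈ -1.0689e-6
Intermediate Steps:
1/(d(379) - 940100) = 1/(12*379 - 940100) = 1/(4548 - 940100) = 1/(-935552) = -1/935552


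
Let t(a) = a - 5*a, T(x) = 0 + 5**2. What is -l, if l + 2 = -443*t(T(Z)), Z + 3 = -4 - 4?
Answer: -44298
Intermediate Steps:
Z = -11 (Z = -3 + (-4 - 4) = -3 - 8 = -11)
T(x) = 25 (T(x) = 0 + 25 = 25)
t(a) = -4*a
l = 44298 (l = -2 - (-1772)*25 = -2 - 443*(-100) = -2 + 44300 = 44298)
-l = -1*44298 = -44298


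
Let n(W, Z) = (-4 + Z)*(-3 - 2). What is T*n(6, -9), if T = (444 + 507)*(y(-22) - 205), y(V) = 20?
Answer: -11435775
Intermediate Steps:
n(W, Z) = 20 - 5*Z (n(W, Z) = (-4 + Z)*(-5) = 20 - 5*Z)
T = -175935 (T = (444 + 507)*(20 - 205) = 951*(-185) = -175935)
T*n(6, -9) = -175935*(20 - 5*(-9)) = -175935*(20 + 45) = -175935*65 = -11435775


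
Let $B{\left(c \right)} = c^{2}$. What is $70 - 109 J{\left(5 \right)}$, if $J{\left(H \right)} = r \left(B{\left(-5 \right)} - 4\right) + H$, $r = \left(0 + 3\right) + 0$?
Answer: $-7342$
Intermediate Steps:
$r = 3$ ($r = 3 + 0 = 3$)
$J{\left(H \right)} = 63 + H$ ($J{\left(H \right)} = 3 \left(\left(-5\right)^{2} - 4\right) + H = 3 \left(25 - 4\right) + H = 3 \cdot 21 + H = 63 + H$)
$70 - 109 J{\left(5 \right)} = 70 - 109 \left(63 + 5\right) = 70 - 7412 = -7342$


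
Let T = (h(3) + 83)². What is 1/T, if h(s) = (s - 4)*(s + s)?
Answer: 1/5929 ≈ 0.00016866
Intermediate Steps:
h(s) = 2*s*(-4 + s) (h(s) = (-4 + s)*(2*s) = 2*s*(-4 + s))
T = 5929 (T = (2*3*(-4 + 3) + 83)² = (2*3*(-1) + 83)² = (-6 + 83)² = 77² = 5929)
1/T = 1/5929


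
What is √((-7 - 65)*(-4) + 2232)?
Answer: 6*√70 ≈ 50.200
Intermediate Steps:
√((-7 - 65)*(-4) + 2232) = √(-72*(-4) + 2232) = √(288 + 2232) = √2520 = 6*√70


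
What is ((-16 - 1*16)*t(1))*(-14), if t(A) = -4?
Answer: -1792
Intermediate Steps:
((-16 - 1*16)*t(1))*(-14) = ((-16 - 1*16)*(-4))*(-14) = ((-16 - 16)*(-4))*(-14) = -32*(-4)*(-14) = 128*(-14) = -1792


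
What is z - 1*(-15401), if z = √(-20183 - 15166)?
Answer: 15401 + I*√35349 ≈ 15401.0 + 188.01*I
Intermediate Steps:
z = I*√35349 (z = √(-35349) = I*√35349 ≈ 188.01*I)
z - 1*(-15401) = I*√35349 - 1*(-15401) = I*√35349 + 15401 = 15401 + I*√35349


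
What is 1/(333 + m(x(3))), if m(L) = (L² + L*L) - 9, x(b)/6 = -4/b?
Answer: 1/452 ≈ 0.0022124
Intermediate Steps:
x(b) = -24/b (x(b) = 6*(-4/b) = -24/b)
m(L) = -9 + 2*L² (m(L) = (L² + L²) - 9 = 2*L² - 9 = -9 + 2*L²)
1/(333 + m(x(3))) = 1/(333 + (-9 + 2*(-24/3)²)) = 1/(333 + (-9 + 2*(-24*⅓)²)) = 1/(333 + (-9 + 2*(-8)²)) = 1/(333 + (-9 + 2*64)) = 1/(333 + (-9 + 128)) = 1/(333 + 119) = 1/452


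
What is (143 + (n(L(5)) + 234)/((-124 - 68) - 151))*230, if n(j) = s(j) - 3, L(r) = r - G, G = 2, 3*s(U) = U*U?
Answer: 11227450/343 ≈ 32733.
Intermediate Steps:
s(U) = U²/3 (s(U) = (U*U)/3 = U²/3)
L(r) = -2 + r (L(r) = r - 1*2 = r - 2 = -2 + r)
n(j) = -3 + j²/3 (n(j) = j²/3 - 3 = -3 + j²/3)
(143 + (n(L(5)) + 234)/((-124 - 68) - 151))*230 = (143 + ((-3 + (-2 + 5)²/3) + 234)/((-124 - 68) - 151))*230 = (143 + ((-3 + (⅓)*3²) + 234)/(-192 - 151))*230 = (143 + ((-3 + (⅓)*9) + 234)/(-343))*230 = (143 + ((-3 + 3) + 234)*(-1/343))*230 = (143 + (0 + 234)*(-1/343))*230 = (143 + 234*(-1/343))*230 = (143 - 234/343)*230 = (48815/343)*230 = 11227450/343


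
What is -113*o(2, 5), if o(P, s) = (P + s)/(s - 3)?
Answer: -791/2 ≈ -395.50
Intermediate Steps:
o(P, s) = (P + s)/(-3 + s)
-113*o(2, 5) = -113*(2 + 5)/(-3 + 5) = -113*7/2 = -791/2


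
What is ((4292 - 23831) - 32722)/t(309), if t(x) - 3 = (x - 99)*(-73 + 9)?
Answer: 52261/13437 ≈ 3.8893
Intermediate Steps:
t(x) = 6339 - 64*x (t(x) = 3 + (x - 99)*(-73 + 9) = 3 + (-99 + x)*(-64) = 3 + (6336 - 64*x) = 6339 - 64*x)
((4292 - 23831) - 32722)/t(309) = ((4292 - 23831) - 32722)/(6339 - 64*309) = (-19539 - 32722)/(6339 - 19776) = -52261/(-13437) = -52261*(-1/13437) = 52261/13437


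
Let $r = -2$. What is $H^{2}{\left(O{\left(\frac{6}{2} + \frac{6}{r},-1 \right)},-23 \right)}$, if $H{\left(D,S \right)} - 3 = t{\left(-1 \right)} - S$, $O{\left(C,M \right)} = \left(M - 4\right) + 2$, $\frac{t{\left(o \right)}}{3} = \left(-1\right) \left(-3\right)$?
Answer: $1225$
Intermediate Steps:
$t{\left(o \right)} = 9$ ($t{\left(o \right)} = 3 \left(\left(-1\right) \left(-3\right)\right) = 3 \cdot 3 = 9$)
$O{\left(C,M \right)} = -2 + M$ ($O{\left(C,M \right)} = \left(-4 + M\right) + 2 = -2 + M$)
$H{\left(D,S \right)} = 12 - S$ ($H{\left(D,S \right)} = 3 - \left(-9 + S\right) = 12 - S$)
$H^{2}{\left(O{\left(\frac{6}{2} + \frac{6}{r},-1 \right)},-23 \right)} = \left(12 - -23\right)^{2} = \left(12 + 23\right)^{2} = 35^{2} = 1225$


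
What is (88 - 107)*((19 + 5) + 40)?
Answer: -1216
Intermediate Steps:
(88 - 107)*((19 + 5) + 40) = -19*(24 + 40) = -19*64 = -1216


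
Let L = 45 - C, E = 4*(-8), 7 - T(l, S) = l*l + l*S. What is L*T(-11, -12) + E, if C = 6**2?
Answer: -2246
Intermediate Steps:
C = 36
T(l, S) = 7 - l**2 - S*l (T(l, S) = 7 - (l*l + l*S) = 7 - (l**2 + S*l) = 7 + (-l**2 - S*l) = 7 - l**2 - S*l)
E = -32
L = 9 (L = 45 - 1*36 = 45 - 36 = 9)
L*T(-11, -12) + E = 9*(7 - 1*(-11)**2 - 1*(-12)*(-11)) - 32 = 9*(7 - 1*121 - 132) - 32 = 9*(7 - 121 - 132) - 32 = 9*(-246) - 32 = -2214 - 32 = -2246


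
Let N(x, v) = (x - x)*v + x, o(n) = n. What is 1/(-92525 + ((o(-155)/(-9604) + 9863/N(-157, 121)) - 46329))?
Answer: -1507828/209462649029 ≈ -7.1986e-6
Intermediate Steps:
N(x, v) = x (N(x, v) = 0*v + x = 0 + x = x)
1/(-92525 + ((o(-155)/(-9604) + 9863/N(-157, 121)) - 46329)) = 1/(-92525 + ((-155/(-9604) + 9863/(-157)) - 46329)) = 1/(-92525 + ((-155*(-1/9604) + 9863*(-1/157)) - 46329)) = 1/(-92525 + ((155/9604 - 9863/157) - 46329)) = 1/(-92525 + (-94699917/1507828 - 46329)) = 1/(-92525 - 69950863329/1507828) = 1/(-209462649029/1507828) = -1507828/209462649029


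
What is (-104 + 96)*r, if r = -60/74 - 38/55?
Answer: 24448/2035 ≈ 12.014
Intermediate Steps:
r = -3056/2035 (r = -60*1/74 - 38*1/55 = -30/37 - 38/55 = -3056/2035 ≈ -1.5017)
(-104 + 96)*r = (-104 + 96)*(-3056/2035) = -8*(-3056/2035) = 24448/2035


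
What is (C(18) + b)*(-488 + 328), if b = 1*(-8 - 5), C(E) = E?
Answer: -800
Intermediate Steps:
b = -13 (b = 1*(-13) = -13)
(C(18) + b)*(-488 + 328) = (18 - 13)*(-488 + 328) = 5*(-160) = -800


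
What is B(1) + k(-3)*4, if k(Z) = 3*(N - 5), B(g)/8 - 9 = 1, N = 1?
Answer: 32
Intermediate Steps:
B(g) = 80 (B(g) = 72 + 8*1 = 72 + 8 = 80)
k(Z) = -12 (k(Z) = 3*(1 - 5) = 3*(-4) = -12)
B(1) + k(-3)*4 = 80 - 12*4 = 80 - 48 = 32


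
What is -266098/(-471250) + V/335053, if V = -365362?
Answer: -41509954653/78946863125 ≈ -0.52580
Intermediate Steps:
-266098/(-471250) + V/335053 = -266098/(-471250) - 365362/335053 = -266098*(-1/471250) - 365362*1/335053 = 133049/235625 - 365362/335053 = -41509954653/78946863125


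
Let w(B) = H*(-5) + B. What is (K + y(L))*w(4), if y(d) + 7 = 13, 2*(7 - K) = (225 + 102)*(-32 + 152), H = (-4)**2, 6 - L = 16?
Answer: 1490132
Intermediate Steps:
L = -10 (L = 6 - 1*16 = 6 - 16 = -10)
H = 16
K = -19613 (K = 7 - (225 + 102)*(-32 + 152)/2 = 7 - 327*120/2 = 7 - 1/2*39240 = 7 - 19620 = -19613)
y(d) = 6 (y(d) = -7 + 13 = 6)
w(B) = -80 + B (w(B) = 16*(-5) + B = -80 + B)
(K + y(L))*w(4) = (-19613 + 6)*(-80 + 4) = -19607*(-76) = 1490132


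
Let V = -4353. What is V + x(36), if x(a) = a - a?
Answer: -4353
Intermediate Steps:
x(a) = 0
V + x(36) = -4353 + 0 = -4353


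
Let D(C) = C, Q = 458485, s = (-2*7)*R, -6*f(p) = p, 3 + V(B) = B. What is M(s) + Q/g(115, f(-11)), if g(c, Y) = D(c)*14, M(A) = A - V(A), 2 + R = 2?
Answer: 92663/322 ≈ 287.77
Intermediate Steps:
R = 0 (R = -2 + 2 = 0)
V(B) = -3 + B
f(p) = -p/6
s = 0 (s = -2*7*0 = -14*0 = 0)
M(A) = 3 (M(A) = A - (-3 + A) = A + (3 - A) = 3)
g(c, Y) = 14*c (g(c, Y) = c*14 = 14*c)
M(s) + Q/g(115, f(-11)) = 3 + 458485/((14*115)) = 3 + 458485/1610 = 3 + 458485*(1/1610) = 3 + 91697/322 = 92663/322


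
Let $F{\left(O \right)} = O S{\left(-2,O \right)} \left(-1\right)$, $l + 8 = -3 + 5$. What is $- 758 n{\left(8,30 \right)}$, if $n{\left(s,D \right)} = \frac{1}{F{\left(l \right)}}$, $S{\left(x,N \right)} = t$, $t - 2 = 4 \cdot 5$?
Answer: $- \frac{379}{66} \approx -5.7424$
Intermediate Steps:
$t = 22$ ($t = 2 + 4 \cdot 5 = 2 + 20 = 22$)
$S{\left(x,N \right)} = 22$
$l = -6$ ($l = -8 + \left(-3 + 5\right) = -8 + 2 = -6$)
$F{\left(O \right)} = - 22 O$ ($F{\left(O \right)} = O 22 \left(-1\right) = 22 O \left(-1\right) = - 22 O$)
$n{\left(s,D \right)} = \frac{1}{132}$ ($n{\left(s,D \right)} = \frac{1}{\left(-22\right) \left(-6\right)} = \frac{1}{132}$)
$- 758 n{\left(8,30 \right)} = \left(-758\right) \frac{1}{132} = - \frac{379}{66}$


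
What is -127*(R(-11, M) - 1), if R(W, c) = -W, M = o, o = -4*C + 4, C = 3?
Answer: -1270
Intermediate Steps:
o = -8 (o = -4*3 + 4 = -12 + 4 = -8)
M = -8
-127*(R(-11, M) - 1) = -127*(-1*(-11) - 1) = -127*(11 - 1) = -127*10 = -1270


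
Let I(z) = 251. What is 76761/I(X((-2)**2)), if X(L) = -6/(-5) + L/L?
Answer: 76761/251 ≈ 305.82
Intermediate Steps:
X(L) = 11/5 (X(L) = -6*(-1/5) + 1 = 6/5 + 1 = 11/5)
76761/I(X((-2)**2)) = 76761/251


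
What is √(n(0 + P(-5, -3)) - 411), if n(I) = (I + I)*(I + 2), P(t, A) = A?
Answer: 9*I*√5 ≈ 20.125*I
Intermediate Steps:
n(I) = 2*I*(2 + I) (n(I) = (2*I)*(2 + I) = 2*I*(2 + I))
√(n(0 + P(-5, -3)) - 411) = √(2*(0 - 3)*(2 + (0 - 3)) - 411) = √(2*(-3)*(2 - 3) - 411) = √(2*(-3)*(-1) - 411) = √(6 - 411) = √(-405) = 9*I*√5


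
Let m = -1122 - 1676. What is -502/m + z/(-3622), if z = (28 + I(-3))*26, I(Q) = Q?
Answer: -114/2533589 ≈ -4.4995e-5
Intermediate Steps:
z = 650 (z = (28 - 3)*26 = 25*26 = 650)
m = -2798
-502/m + z/(-3622) = -502/(-2798) + 650/(-3622) = -502*(-1/2798) + 650*(-1/3622) = 251/1399 - 325/1811 = -114/2533589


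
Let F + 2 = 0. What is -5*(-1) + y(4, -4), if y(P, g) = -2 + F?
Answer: 1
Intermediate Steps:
F = -2 (F = -2 + 0 = -2)
y(P, g) = -4 (y(P, g) = -2 - 2 = -4)
-5*(-1) + y(4, -4) = -5*(-1) - 4 = 5 - 4 = 1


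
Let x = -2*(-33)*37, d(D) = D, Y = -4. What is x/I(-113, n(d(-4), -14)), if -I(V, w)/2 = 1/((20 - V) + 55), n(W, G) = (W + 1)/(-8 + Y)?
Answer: -229548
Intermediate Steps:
n(W, G) = -1/12 - W/12 (n(W, G) = (W + 1)/(-8 - 4) = (1 + W)/(-12) = (1 + W)*(-1/12) = -1/12 - W/12)
I(V, w) = -2/(75 - V) (I(V, w) = -2/((20 - V) + 55) = -2/(75 - V))
x = 2442 (x = 66*37 = 2442)
x/I(-113, n(d(-4), -14)) = 2442/((2/(-75 - 113))) = 2442/((2/(-188))) = 2442/((2*(-1/188))) = 2442/(-1/94) = 2442*(-94) = -229548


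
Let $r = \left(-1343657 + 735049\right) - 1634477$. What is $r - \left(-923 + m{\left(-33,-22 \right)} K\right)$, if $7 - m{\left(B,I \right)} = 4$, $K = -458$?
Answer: $-2240788$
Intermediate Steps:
$m{\left(B,I \right)} = 3$ ($m{\left(B,I \right)} = 7 - 4 = 3$)
$r = -2243085$ ($r = -608608 - 1634477 = -2243085$)
$r - \left(-923 + m{\left(-33,-22 \right)} K\right) = -2243085 - \left(-923 + 3 \left(-458\right)\right) = -2243085 - \left(-923 - 1374\right) = -2243085 - -2297 = -2243085 + 2297 = -2240788$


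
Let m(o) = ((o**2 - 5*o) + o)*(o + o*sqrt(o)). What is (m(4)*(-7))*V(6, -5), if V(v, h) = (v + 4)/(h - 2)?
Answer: 0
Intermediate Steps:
V(v, h) = (4 + v)/(-2 + h)
m(o) = (o + o**(3/2))*(o**2 - 4*o) (m(o) = (o**2 - 4*o)*(o + o**(3/2)) = (o + o**(3/2))*(o**2 - 4*o))
(m(4)*(-7))*V(6, -5) = ((4**3 + 4**(7/2) - 4*4**2 - 4*4**(5/2))*(-7))*((4 + 6)/(-2 - 5)) = ((64 + 128 - 4*16 - 4*32)*(-7))*(10/(-7)) = ((64 + 128 - 64 - 128)*(-7))*(-1/7*10) = (0*(-7))*(-10/7) = 0*(-10/7) = 0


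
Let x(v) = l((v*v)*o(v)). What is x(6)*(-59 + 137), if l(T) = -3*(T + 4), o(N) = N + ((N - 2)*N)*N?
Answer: -1264536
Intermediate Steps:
o(N) = N + N²*(-2 + N) (o(N) = N + ((-2 + N)*N)*N = N + (N*(-2 + N))*N = N + N²*(-2 + N))
l(T) = -12 - 3*T (l(T) = -3*(4 + T) = -12 - 3*T)
x(v) = -12 - 3*v³*(1 + v² - 2*v) (x(v) = -12 - 3*v*v*v*(1 + v² - 2*v) = -12 - 3*v²*v*(1 + v² - 2*v) = -12 - 3*v³*(1 + v² - 2*v))
x(6)*(-59 + 137) = (-12 + 3*6³*(-1 - 1*6² + 2*6))*(-59 + 137) = (-12 + 3*216*(-1 - 1*36 + 12))*78 = (-12 + 3*216*(-1 - 36 + 12))*78 = (-12 + 3*216*(-25))*78 = (-12 - 16200)*78 = -16212*78 = -1264536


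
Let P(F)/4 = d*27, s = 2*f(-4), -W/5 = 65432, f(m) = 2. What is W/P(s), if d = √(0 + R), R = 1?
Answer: -81790/27 ≈ -3029.3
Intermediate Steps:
d = 1 (d = √(0 + 1) = √1 = 1)
W = -327160 (W = -5*65432 = -327160)
s = 4 (s = 2*2 = 4)
P(F) = 108 (P(F) = 4*(1*27) = 4*27 = 108)
W/P(s) = -327160/108 = -327160*1/108 = -81790/27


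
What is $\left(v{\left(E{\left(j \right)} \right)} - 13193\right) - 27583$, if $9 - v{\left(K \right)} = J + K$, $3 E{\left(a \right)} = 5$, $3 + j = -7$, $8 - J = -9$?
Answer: $- \frac{122357}{3} \approx -40786.0$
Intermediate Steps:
$J = 17$ ($J = 8 - -9 = 8 + 9 = 17$)
$j = -10$ ($j = -3 - 7 = -10$)
$E{\left(a \right)} = \frac{5}{3}$ ($E{\left(a \right)} = \frac{1}{3} \cdot 5 = \frac{5}{3}$)
$v{\left(K \right)} = -8 - K$ ($v{\left(K \right)} = 9 - \left(17 + K\right) = -8 - K$)
$\left(v{\left(E{\left(j \right)} \right)} - 13193\right) - 27583 = \left(\left(-8 - \frac{5}{3}\right) - 13193\right) - 27583 = \left(- \frac{29}{3} - 13193\right) - 27583 = - \frac{39608}{3} - 27583 = - \frac{122357}{3}$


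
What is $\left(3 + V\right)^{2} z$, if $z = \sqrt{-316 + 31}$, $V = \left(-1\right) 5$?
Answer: $4 i \sqrt{285} \approx 67.528 i$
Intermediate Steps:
$V = -5$
$z = i \sqrt{285}$ ($z = \sqrt{-285} = i \sqrt{285} \approx 16.882 i$)
$\left(3 + V\right)^{2} z = \left(3 - 5\right)^{2} i \sqrt{285} = \left(-2\right)^{2} i \sqrt{285} = 4 i \sqrt{285}$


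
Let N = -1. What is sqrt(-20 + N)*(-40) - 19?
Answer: -19 - 40*I*sqrt(21) ≈ -19.0 - 183.3*I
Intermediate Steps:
sqrt(-20 + N)*(-40) - 19 = sqrt(-20 - 1)*(-40) - 19 = sqrt(-21)*(-40) - 19 = (I*sqrt(21))*(-40) - 19 = -40*I*sqrt(21) - 19 = -19 - 40*I*sqrt(21)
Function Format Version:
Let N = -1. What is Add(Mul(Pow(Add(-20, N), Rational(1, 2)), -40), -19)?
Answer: Add(-19, Mul(-40, I, Pow(21, Rational(1, 2)))) ≈ Add(-19.000, Mul(-183.30, I))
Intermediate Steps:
Add(Mul(Pow(Add(-20, N), Rational(1, 2)), -40), -19) = Add(Mul(Pow(Add(-20, -1), Rational(1, 2)), -40), -19) = Add(Mul(Pow(-21, Rational(1, 2)), -40), -19) = Add(Mul(Mul(I, Pow(21, Rational(1, 2))), -40), -19) = Add(Mul(-40, I, Pow(21, Rational(1, 2))), -19) = Add(-19, Mul(-40, I, Pow(21, Rational(1, 2))))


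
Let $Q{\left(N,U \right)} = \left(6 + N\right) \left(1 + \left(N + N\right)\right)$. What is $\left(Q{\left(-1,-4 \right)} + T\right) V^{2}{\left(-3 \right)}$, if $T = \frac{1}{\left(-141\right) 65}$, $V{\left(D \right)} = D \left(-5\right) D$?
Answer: $- \frac{6186510}{611} \approx -10125.0$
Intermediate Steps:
$Q{\left(N,U \right)} = \left(1 + 2 N\right) \left(6 + N\right)$ ($Q{\left(N,U \right)} = \left(6 + N\right) \left(1 + 2 N\right) = \left(1 + 2 N\right) \left(6 + N\right)$)
$V{\left(D \right)} = - 5 D^{2}$ ($V{\left(D \right)} = - 5 D D = - 5 D^{2}$)
$T = - \frac{1}{9165}$ ($T = \left(- \frac{1}{141}\right) \frac{1}{65} = - \frac{1}{9165} \approx -0.00010911$)
$\left(Q{\left(-1,-4 \right)} + T\right) V^{2}{\left(-3 \right)} = \left(\left(6 + 2 \left(-1\right)^{2} + 13 \left(-1\right)\right) - \frac{1}{9165}\right) \left(- 5 \left(-3\right)^{2}\right)^{2} = \left(\left(6 + 2 \cdot 1 - 13\right) - \frac{1}{9165}\right) \left(\left(-5\right) 9\right)^{2} = \left(\left(6 + 2 - 13\right) - \frac{1}{9165}\right) \left(-45\right)^{2} = \left(-5 - \frac{1}{9165}\right) 2025 = \left(- \frac{45826}{9165}\right) 2025 = - \frac{6186510}{611}$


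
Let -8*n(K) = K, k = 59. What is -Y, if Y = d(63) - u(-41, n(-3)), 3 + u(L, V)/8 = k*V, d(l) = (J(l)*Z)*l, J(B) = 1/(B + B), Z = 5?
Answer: 301/2 ≈ 150.50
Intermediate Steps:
n(K) = -K/8
J(B) = 1/(2*B)
d(l) = 5/2 (d(l) = ((1/(2*l))*5)*l = (5/(2*l))*l = 5/2)
u(L, V) = -24 + 472*V (u(L, V) = -24 + 8*(59*V) = -24 + 472*V)
Y = -301/2 (Y = 5/2 - (-24 + 472*(-1/8*(-3))) = 5/2 - (-24 + 472*(3/8)) = 5/2 - (-24 + 177) = 5/2 - 1*153 = 5/2 - 153 = -301/2 ≈ -150.50)
-Y = -1*(-301/2) = 301/2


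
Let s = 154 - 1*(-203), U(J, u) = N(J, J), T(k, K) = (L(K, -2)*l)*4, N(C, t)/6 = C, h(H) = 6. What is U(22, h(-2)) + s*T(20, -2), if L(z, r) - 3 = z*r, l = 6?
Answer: 60108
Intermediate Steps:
L(z, r) = 3 + r*z (L(z, r) = 3 + z*r = 3 + r*z)
N(C, t) = 6*C
T(k, K) = 72 - 48*K (T(k, K) = ((3 - 2*K)*6)*4 = (18 - 12*K)*4 = 72 - 48*K)
U(J, u) = 6*J
s = 357 (s = 154 + 203 = 357)
U(22, h(-2)) + s*T(20, -2) = 6*22 + 357*(72 - 48*(-2)) = 132 + 357*(72 + 96) = 132 + 357*168 = 132 + 59976 = 60108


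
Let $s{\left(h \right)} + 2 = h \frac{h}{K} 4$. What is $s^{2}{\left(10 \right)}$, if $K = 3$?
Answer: $\frac{155236}{9} \approx 17248.0$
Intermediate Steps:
$s{\left(h \right)} = -2 + \frac{4 h^{2}}{3}$ ($s{\left(h \right)} = -2 + h \frac{h}{3} \cdot 4 = -2 + \frac{h^{2}}{3} \cdot 4 = -2 + \frac{4 h^{2}}{3}$)
$s^{2}{\left(10 \right)} = \left(-2 + \frac{4 \cdot 10^{2}}{3}\right)^{2} = \left(-2 + \frac{4}{3} \cdot 100\right)^{2} = \left(-2 + \frac{400}{3}\right)^{2} = \left(\frac{394}{3}\right)^{2} = \frac{155236}{9}$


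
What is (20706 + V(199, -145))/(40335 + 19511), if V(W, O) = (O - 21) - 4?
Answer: 10268/29923 ≈ 0.34315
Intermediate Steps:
V(W, O) = -25 + O (V(W, O) = (-21 + O) - 4 = -25 + O)
(20706 + V(199, -145))/(40335 + 19511) = (20706 + (-25 - 145))/(40335 + 19511) = (20706 - 170)/59846 = 20536*(1/59846) = 10268/29923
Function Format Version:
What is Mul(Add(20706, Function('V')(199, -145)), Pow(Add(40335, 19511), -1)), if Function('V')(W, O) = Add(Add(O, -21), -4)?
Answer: Rational(10268, 29923) ≈ 0.34315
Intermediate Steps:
Function('V')(W, O) = Add(-25, O) (Function('V')(W, O) = Add(Add(-21, O), -4) = Add(-25, O))
Mul(Add(20706, Function('V')(199, -145)), Pow(Add(40335, 19511), -1)) = Mul(Add(20706, Add(-25, -145)), Pow(Add(40335, 19511), -1)) = Mul(Add(20706, -170), Pow(59846, -1)) = Mul(20536, Rational(1, 59846)) = Rational(10268, 29923)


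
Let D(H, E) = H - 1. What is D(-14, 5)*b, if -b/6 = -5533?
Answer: -497970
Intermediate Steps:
b = 33198 (b = -6*(-5533) = 33198)
D(H, E) = -1 + H
D(-14, 5)*b = (-1 - 14)*33198 = -15*33198 = -497970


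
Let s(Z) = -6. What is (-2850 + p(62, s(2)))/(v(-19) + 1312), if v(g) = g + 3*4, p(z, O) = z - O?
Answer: -2782/1305 ≈ -2.1318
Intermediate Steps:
v(g) = 12 + g (v(g) = g + 12 = 12 + g)
(-2850 + p(62, s(2)))/(v(-19) + 1312) = (-2850 + (62 - 1*(-6)))/((12 - 19) + 1312) = (-2850 + (62 + 6))/(-7 + 1312) = (-2850 + 68)/1305 = -2782*1/1305 = -2782/1305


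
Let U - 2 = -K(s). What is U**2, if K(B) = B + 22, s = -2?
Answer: 324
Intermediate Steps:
K(B) = 22 + B
U = -18 (U = 2 - (22 - 2) = 2 - 1*20 = 2 - 20 = -18)
U**2 = (-18)**2 = 324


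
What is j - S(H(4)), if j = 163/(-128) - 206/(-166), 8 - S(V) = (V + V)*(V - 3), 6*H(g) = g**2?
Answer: -938017/95616 ≈ -9.8103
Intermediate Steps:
H(g) = g**2/6
S(V) = 8 - 2*V*(-3 + V) (S(V) = 8 - (V + V)*(V - 3) = 8 - 2*V*(-3 + V))
j = -345/10624 (j = 163*(-1/128) - 206*(-1/166) = -163/128 + 103/83 = -345/10624 ≈ -0.032474)
j - S(H(4)) = -345/10624 - (8 - 2*((1/6)*4**2)**2 + 6*((1/6)*4**2)) = -345/10624 - (8 - 2*((1/6)*16)**2 + 6*((1/6)*16)) = -345/10624 - (8 - 2*(8/3)**2 + 6*(8/3)) = -345/10624 - (8 - 2*64/9 + 16) = -345/10624 - (8 - 128/9 + 16) = -345/10624 - 1*88/9 = -345/10624 - 88/9 = -938017/95616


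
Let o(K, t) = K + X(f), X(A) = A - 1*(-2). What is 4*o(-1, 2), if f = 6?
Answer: 28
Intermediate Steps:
X(A) = 2 + A (X(A) = A + 2 = 2 + A)
o(K, t) = 8 + K (o(K, t) = K + (2 + 6) = K + 8 = 8 + K)
4*o(-1, 2) = 4*(8 - 1) = 4*7 = 28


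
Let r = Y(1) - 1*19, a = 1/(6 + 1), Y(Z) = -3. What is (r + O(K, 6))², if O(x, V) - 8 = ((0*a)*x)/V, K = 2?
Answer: 196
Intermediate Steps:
a = ⅐ (a = 1/7 = ⅐ ≈ 0.14286)
r = -22 (r = -3 - 1*19 = -3 - 19 = -22)
O(x, V) = 8 (O(x, V) = 8 + ((0*(⅐))*x)/V = 8 + (0*x)/V = 8 + 0/V = 8 + 0 = 8)
(r + O(K, 6))² = (-22 + 8)² = (-14)² = 196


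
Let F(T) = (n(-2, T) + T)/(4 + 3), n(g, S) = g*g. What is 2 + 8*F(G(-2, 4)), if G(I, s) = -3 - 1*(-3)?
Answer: 46/7 ≈ 6.5714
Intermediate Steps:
G(I, s) = 0 (G(I, s) = -3 + 3 = 0)
n(g, S) = g**2
F(T) = 4/7 + T/7 (F(T) = ((-2)**2 + T)/(4 + 3) = (4 + T)/7 = (4 + T)*(1/7) = 4/7 + T/7)
2 + 8*F(G(-2, 4)) = 2 + 8*(4/7 + (1/7)*0) = 2 + 8*(4/7 + 0) = 2 + 8*(4/7) = 2 + 32/7 = 46/7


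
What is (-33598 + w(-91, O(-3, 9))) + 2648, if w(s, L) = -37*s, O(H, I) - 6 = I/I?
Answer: -27583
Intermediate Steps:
O(H, I) = 7 (O(H, I) = 6 + I/I = 6 + 1 = 7)
(-33598 + w(-91, O(-3, 9))) + 2648 = (-33598 - 37*(-91)) + 2648 = (-33598 + 3367) + 2648 = -30231 + 2648 = -27583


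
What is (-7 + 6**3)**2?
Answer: 43681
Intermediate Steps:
(-7 + 6**3)**2 = (-7 + 216)**2 = 209**2 = 43681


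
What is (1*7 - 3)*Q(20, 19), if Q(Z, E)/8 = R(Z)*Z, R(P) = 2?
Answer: 1280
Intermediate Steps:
Q(Z, E) = 16*Z (Q(Z, E) = 8*(2*Z) = 16*Z)
(1*7 - 3)*Q(20, 19) = (1*7 - 3)*(16*20) = (7 - 3)*320 = 4*320 = 1280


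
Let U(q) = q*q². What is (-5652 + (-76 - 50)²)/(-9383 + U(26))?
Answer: 3408/2731 ≈ 1.2479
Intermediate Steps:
U(q) = q³
(-5652 + (-76 - 50)²)/(-9383 + U(26)) = (-5652 + (-76 - 50)²)/(-9383 + 26³) = (-5652 + (-126)²)/(-9383 + 17576) = (-5652 + 15876)/8193 = 10224*(1/8193) = 3408/2731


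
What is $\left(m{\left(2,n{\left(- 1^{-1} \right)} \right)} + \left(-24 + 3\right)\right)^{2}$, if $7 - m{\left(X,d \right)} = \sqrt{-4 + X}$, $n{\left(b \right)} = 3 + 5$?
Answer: $194 + 28 i \sqrt{2} \approx 194.0 + 39.598 i$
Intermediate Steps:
$n{\left(b \right)} = 8$
$m{\left(X,d \right)} = 7 - \sqrt{-4 + X}$
$\left(m{\left(2,n{\left(- 1^{-1} \right)} \right)} + \left(-24 + 3\right)\right)^{2} = \left(\left(7 - \sqrt{-4 + 2}\right) + \left(-24 + 3\right)\right)^{2} = \left(\left(7 - \sqrt{-2}\right) - 21\right)^{2} = \left(\left(7 - i \sqrt{2}\right) - 21\right)^{2} = \left(-14 - i \sqrt{2}\right)^{2}$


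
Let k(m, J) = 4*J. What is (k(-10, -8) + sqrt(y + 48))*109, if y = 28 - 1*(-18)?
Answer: -3488 + 109*sqrt(94) ≈ -2431.2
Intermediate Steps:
y = 46 (y = 28 + 18 = 46)
(k(-10, -8) + sqrt(y + 48))*109 = (4*(-8) + sqrt(46 + 48))*109 = (-32 + sqrt(94))*109 = -3488 + 109*sqrt(94)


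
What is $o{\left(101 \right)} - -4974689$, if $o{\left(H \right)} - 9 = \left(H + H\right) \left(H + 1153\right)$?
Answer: $5228006$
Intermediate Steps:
$o{\left(H \right)} = 9 + 2 H \left(1153 + H\right)$ ($o{\left(H \right)} = 9 + \left(H + H\right) \left(H + 1153\right) = 9 + 2 H \left(1153 + H\right)$)
$o{\left(101 \right)} - -4974689 = \left(9 + 2 \cdot 101^{2} + 2306 \cdot 101\right) - -4974689 = \left(9 + 2 \cdot 10201 + 232906\right) + 4974689 = \left(9 + 20402 + 232906\right) + 4974689 = 253317 + 4974689 = 5228006$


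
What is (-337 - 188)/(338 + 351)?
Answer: -525/689 ≈ -0.76197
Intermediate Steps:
(-337 - 188)/(338 + 351) = -525/689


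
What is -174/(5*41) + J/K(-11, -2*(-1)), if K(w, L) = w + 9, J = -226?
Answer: 22991/205 ≈ 112.15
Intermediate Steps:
K(w, L) = 9 + w
-174/(5*41) + J/K(-11, -2*(-1)) = -174/(5*41) - 226/(9 - 11) = -174/205 - 226/(-2) = -174*1/205 - 226*(-½) = -174/205 + 113 = 22991/205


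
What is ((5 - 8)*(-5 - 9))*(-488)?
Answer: -20496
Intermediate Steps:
((5 - 8)*(-5 - 9))*(-488) = -3*(-14)*(-488) = 42*(-488) = -20496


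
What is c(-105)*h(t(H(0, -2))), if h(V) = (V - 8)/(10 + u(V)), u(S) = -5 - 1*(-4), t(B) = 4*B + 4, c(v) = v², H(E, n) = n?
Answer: -14700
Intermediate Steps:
t(B) = 4 + 4*B
u(S) = -1 (u(S) = -5 + 4 = -1)
h(V) = -8/9 + V/9 (h(V) = (V - 8)/(10 - 1) = (-8 + V)/9 = (-8 + V)*(⅑) = -8/9 + V/9)
c(-105)*h(t(H(0, -2))) = (-105)²*(-8/9 + (4 + 4*(-2))/9) = 11025*(-8/9 + (4 - 8)/9) = 11025*(-8/9 + (⅑)*(-4)) = 11025*(-8/9 - 4/9) = 11025*(-4/3) = -14700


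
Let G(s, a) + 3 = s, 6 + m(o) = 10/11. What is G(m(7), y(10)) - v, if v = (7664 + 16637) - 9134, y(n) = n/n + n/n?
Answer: -166926/11 ≈ -15175.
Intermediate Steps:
m(o) = -56/11 (m(o) = -6 + 10/11 = -56/11)
y(n) = 2 (y(n) = 1 + 1 = 2)
G(s, a) = -3 + s
v = 15167 (v = 24301 - 9134 = 15167)
G(m(7), y(10)) - v = (-3 - 56/11) - 1*15167 = -89/11 - 15167 = -166926/11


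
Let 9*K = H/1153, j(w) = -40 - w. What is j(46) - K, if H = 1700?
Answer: -894122/10377 ≈ -86.164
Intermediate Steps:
K = 1700/10377 (K = (1700/1153)/9 = (1700*(1/1153))/9 = (⅑)*(1700/1153) = 1700/10377 ≈ 0.16382)
j(46) - K = (-40 - 1*46) - 1*1700/10377 = (-40 - 46) - 1700/10377 = -86 - 1700/10377 = -894122/10377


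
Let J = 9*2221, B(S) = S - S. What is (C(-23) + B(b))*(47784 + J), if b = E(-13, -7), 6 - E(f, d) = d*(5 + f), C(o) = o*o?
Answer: 35851917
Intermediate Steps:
C(o) = o²
E(f, d) = 6 - d*(5 + f)
b = -50 (b = 6 - 5*(-7) - 1*(-7)*(-13) = 6 + 35 - 91 = -50)
B(S) = 0
J = 19989
(C(-23) + B(b))*(47784 + J) = ((-23)² + 0)*(47784 + 19989) = (529 + 0)*67773 = 529*67773 = 35851917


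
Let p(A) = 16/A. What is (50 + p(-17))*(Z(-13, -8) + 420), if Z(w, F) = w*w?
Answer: 491226/17 ≈ 28896.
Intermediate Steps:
Z(w, F) = w**2
(50 + p(-17))*(Z(-13, -8) + 420) = (50 + 16/(-17))*((-13)**2 + 420) = (50 + 16*(-1/17))*(169 + 420) = (50 - 16/17)*589 = (834/17)*589 = 491226/17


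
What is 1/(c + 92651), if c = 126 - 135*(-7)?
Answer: 1/93722 ≈ 1.0670e-5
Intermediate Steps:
c = 1071 (c = 126 + 945 = 1071)
1/(c + 92651) = 1/(1071 + 92651) = 1/93722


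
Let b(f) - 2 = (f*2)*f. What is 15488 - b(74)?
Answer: 4534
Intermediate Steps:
b(f) = 2 + 2*f² (b(f) = 2 + (f*2)*f = 2 + (2*f)*f = 2 + 2*f²)
15488 - b(74) = 15488 - (2 + 2*74²) = 15488 - (2 + 2*5476) = 15488 - (2 + 10952) = 15488 - 1*10954 = 15488 - 10954 = 4534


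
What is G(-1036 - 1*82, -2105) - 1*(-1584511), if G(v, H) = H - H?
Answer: 1584511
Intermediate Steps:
G(v, H) = 0
G(-1036 - 1*82, -2105) - 1*(-1584511) = 0 - 1*(-1584511) = 0 + 1584511 = 1584511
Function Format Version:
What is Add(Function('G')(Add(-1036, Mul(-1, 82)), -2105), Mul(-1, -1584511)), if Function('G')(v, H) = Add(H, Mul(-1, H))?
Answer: 1584511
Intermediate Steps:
Function('G')(v, H) = 0
Add(Function('G')(Add(-1036, Mul(-1, 82)), -2105), Mul(-1, -1584511)) = Add(0, Mul(-1, -1584511)) = Add(0, 1584511) = 1584511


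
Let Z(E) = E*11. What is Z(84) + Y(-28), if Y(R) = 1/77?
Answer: 71149/77 ≈ 924.01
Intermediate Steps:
Y(R) = 1/77
Z(E) = 11*E
Z(84) + Y(-28) = 11*84 + 1/77 = 924 + 1/77 = 71149/77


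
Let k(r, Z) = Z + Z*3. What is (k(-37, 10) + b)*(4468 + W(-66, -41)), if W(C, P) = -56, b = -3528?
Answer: -15389056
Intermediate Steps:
k(r, Z) = 4*Z (k(r, Z) = Z + 3*Z = 4*Z)
(k(-37, 10) + b)*(4468 + W(-66, -41)) = (4*10 - 3528)*(4468 - 56) = (40 - 3528)*4412 = -3488*4412 = -15389056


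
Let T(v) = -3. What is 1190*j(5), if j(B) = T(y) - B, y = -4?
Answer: -9520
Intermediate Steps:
j(B) = -3 - B
1190*j(5) = 1190*(-3 - 1*5) = 1190*(-3 - 5) = 1190*(-8) = -9520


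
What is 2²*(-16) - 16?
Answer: -80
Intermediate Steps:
2²*(-16) - 16 = 4*(-16) - 16 = -64 - 16 = -80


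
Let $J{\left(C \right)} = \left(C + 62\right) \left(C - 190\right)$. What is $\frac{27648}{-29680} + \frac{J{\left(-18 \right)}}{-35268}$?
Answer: $- \frac{10991536}{16355535} \approx -0.67204$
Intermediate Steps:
$J{\left(C \right)} = \left(-190 + C\right) \left(62 + C\right)$ ($J{\left(C \right)} = \left(62 + C\right) \left(-190 + C\right) = \left(-190 + C\right) \left(62 + C\right)$)
$\frac{27648}{-29680} + \frac{J{\left(-18 \right)}}{-35268} = \frac{27648}{-29680} + \frac{-11780 + \left(-18\right)^{2} - -2304}{-35268} = 27648 \left(- \frac{1}{29680}\right) + \left(-11780 + 324 + 2304\right) \left(- \frac{1}{35268}\right) = - \frac{1728}{1855} - - \frac{2288}{8817} = - \frac{1728}{1855} + \frac{2288}{8817} = - \frac{10991536}{16355535}$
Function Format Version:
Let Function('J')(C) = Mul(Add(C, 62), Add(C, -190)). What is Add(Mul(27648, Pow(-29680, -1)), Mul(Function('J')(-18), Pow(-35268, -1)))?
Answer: Rational(-10991536, 16355535) ≈ -0.67204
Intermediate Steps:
Function('J')(C) = Mul(Add(-190, C), Add(62, C)) (Function('J')(C) = Mul(Add(62, C), Add(-190, C)) = Mul(Add(-190, C), Add(62, C)))
Add(Mul(27648, Pow(-29680, -1)), Mul(Function('J')(-18), Pow(-35268, -1))) = Add(Mul(27648, Pow(-29680, -1)), Mul(Add(-11780, Pow(-18, 2), Mul(-128, -18)), Pow(-35268, -1))) = Add(Mul(27648, Rational(-1, 29680)), Mul(Add(-11780, 324, 2304), Rational(-1, 35268))) = Add(Rational(-1728, 1855), Mul(-9152, Rational(-1, 35268))) = Add(Rational(-1728, 1855), Rational(2288, 8817)) = Rational(-10991536, 16355535)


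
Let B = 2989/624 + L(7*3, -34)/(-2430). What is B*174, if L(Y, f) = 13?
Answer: 35066597/42120 ≈ 832.54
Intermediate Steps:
B = 1209193/252720 (B = 2989/624 + 13/(-2430) = 2989*(1/624) + 13*(-1/2430) = 2989/624 - 13/2430 = 1209193/252720 ≈ 4.7847)
B*174 = (1209193/252720)*174 = 35066597/42120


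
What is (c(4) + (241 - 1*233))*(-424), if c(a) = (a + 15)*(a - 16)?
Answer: 93280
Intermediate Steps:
c(a) = (-16 + a)*(15 + a) (c(a) = (15 + a)*(-16 + a) = (-16 + a)*(15 + a))
(c(4) + (241 - 1*233))*(-424) = ((-240 + 4**2 - 1*4) + (241 - 1*233))*(-424) = ((-240 + 16 - 4) + (241 - 233))*(-424) = (-228 + 8)*(-424) = -220*(-424) = 93280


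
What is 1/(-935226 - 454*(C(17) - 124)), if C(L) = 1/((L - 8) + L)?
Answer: -13/11426317 ≈ -1.1377e-6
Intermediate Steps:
C(L) = 1/(-8 + 2*L) (C(L) = 1/((-8 + L) + L) = 1/(-8 + 2*L))
1/(-935226 - 454*(C(17) - 124)) = 1/(-935226 - 454*(1/(2*(-4 + 17)) - 124)) = 1/(-935226 - 454*((½)/13 - 124)) = 1/(-935226 - 454*((½)*(1/13) - 124)) = 1/(-935226 - 454*(1/26 - 124)) = 1/(-935226 - 454*(-3223/26)) = 1/(-935226 + 731621/13) = 1/(-11426317/13) = -13/11426317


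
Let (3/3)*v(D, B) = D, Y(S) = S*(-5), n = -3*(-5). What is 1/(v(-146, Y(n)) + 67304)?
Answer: 1/67158 ≈ 1.4890e-5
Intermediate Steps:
n = 15
Y(S) = -5*S
v(D, B) = D
1/(v(-146, Y(n)) + 67304) = 1/(-146 + 67304) = 1/67158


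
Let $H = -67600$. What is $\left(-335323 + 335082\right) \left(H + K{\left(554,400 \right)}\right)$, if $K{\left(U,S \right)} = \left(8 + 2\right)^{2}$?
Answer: $16267500$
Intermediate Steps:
$K{\left(U,S \right)} = 100$ ($K{\left(U,S \right)} = 10^{2} = 100$)
$\left(-335323 + 335082\right) \left(H + K{\left(554,400 \right)}\right) = \left(-335323 + 335082\right) \left(-67600 + 100\right) = \left(-241\right) \left(-67500\right) = 16267500$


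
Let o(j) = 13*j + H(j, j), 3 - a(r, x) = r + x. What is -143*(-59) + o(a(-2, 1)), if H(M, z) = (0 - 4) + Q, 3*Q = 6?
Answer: 8487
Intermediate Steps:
Q = 2 (Q = (1/3)*6 = 2)
H(M, z) = -2 (H(M, z) = (0 - 4) + 2 = -4 + 2 = -2)
a(r, x) = 3 - r - x (a(r, x) = 3 - (r + x) = 3 + (-r - x) = 3 - r - x)
o(j) = -2 + 13*j (o(j) = 13*j - 2 = -2 + 13*j)
-143*(-59) + o(a(-2, 1)) = -143*(-59) + (-2 + 13*(3 - 1*(-2) - 1*1)) = 8437 + (-2 + 13*(3 + 2 - 1)) = 8437 + (-2 + 13*4) = 8437 + (-2 + 52) = 8437 + 50 = 8487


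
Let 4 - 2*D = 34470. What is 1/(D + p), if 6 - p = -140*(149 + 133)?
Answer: 1/22253 ≈ 4.4938e-5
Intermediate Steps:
D = -17233 (D = 2 - ½*34470 = 2 - 17235 = -17233)
p = 39486 (p = 6 - (-140)*(149 + 133) = 6 - (-140)*282 = 6 - 1*(-39480) = 6 + 39480 = 39486)
1/(D + p) = 1/(-17233 + 39486) = 1/22253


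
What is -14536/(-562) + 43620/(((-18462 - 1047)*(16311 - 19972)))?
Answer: 173036872184/6689902723 ≈ 25.865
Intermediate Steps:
-14536/(-562) + 43620/(((-18462 - 1047)*(16311 - 19972))) = -14536*(-1/562) + 43620/((-19509*(-3661))) = 7268/281 + 43620/71422449 = 7268/281 + 43620*(1/71422449) = 7268/281 + 14540/23807483 = 173036872184/6689902723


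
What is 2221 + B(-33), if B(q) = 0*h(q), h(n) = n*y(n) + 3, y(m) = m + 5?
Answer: 2221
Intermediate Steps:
y(m) = 5 + m
h(n) = 3 + n*(5 + n) (h(n) = n*(5 + n) + 3 = 3 + n*(5 + n))
B(q) = 0 (B(q) = 0*(3 + q*(5 + q)) = 0)
2221 + B(-33) = 2221 + 0 = 2221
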